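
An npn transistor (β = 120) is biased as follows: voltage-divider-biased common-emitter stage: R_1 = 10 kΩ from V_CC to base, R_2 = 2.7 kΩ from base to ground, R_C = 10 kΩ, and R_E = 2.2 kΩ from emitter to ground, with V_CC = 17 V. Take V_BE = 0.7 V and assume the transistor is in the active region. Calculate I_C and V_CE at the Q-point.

Thevenize the base divider: V_Th = V_CC·R_2/(R_1+R_2) = 17×2.7/12.7 = 3.61 V, R_Th = R_1‖R_2 = 2.13 kΩ.
Base-emitter loop: V_Th = I_B·R_Th + V_BE + (β+1)I_B·R_E, so I_B = (3.61 − 0.7) / (2.13 + 121×2.2) = 0.0109 mA.
I_C = β·I_B = 120×0.0109 = 1.3 mA, and I_E = (β+1)I_B = 1.31 mA.
V_CE = V_CC − I_C·R_C − I_E·R_E = 17 − 1.3×10 − 1.31×2.2 = 1.08 V.
V_CE = 1.08 V > 0.2 V confirms active-region operation.

I_C ≈ 1.3 mA, V_CE ≈ 1.1 V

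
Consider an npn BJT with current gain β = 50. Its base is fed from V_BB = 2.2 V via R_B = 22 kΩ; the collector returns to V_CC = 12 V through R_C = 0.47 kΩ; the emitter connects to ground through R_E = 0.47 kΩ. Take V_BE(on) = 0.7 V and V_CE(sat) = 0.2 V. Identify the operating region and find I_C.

active; I_C ≈ 1.6 mA

Assume active. Base-emitter loop: I_B = (V_BB − V_BE)/(R_B + (β+1)R_E) = (2.2 − 0.7)/(22 + 51×0.47) = 0.0326 mA.
I_C = β·I_B = 50×0.0326 = 1.63 mA.
V_CE = V_CC − I_C·R_C − I_E·R_E = 12 − 1.63×0.47 − 1.66×0.47 = 10.5 V > V_CE(sat), so the active-region assumption holds.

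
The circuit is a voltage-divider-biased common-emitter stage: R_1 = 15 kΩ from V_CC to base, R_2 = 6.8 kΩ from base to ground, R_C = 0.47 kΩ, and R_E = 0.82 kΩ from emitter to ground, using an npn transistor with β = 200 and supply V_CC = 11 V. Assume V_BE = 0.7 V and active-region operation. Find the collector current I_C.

I_C ≈ 3.2 mA

Thevenize the base divider: V_Th = V_CC·R_2/(R_1+R_2) = 11×6.8/21.8 = 3.43 V, R_Th = R_1‖R_2 = 4.68 kΩ.
Base-emitter loop: V_Th = I_B·R_Th + V_BE + (β+1)I_B·R_E, so I_B = (3.43 − 0.7) / (4.68 + 201×0.82) = 0.0161 mA.
I_C = β·I_B = 200×0.0161 = 3.22 mA, and I_E = (β+1)I_B = 3.24 mA.
V_CE = V_CC − I_C·R_C − I_E·R_E = 11 − 3.22×0.47 − 3.24×0.82 = 6.83 V.
V_CE = 6.83 V > 0.2 V confirms active-region operation.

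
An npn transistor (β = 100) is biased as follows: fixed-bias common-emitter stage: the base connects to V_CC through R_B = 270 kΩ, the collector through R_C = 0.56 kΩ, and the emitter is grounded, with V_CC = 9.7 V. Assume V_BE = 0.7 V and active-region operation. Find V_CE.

V_CE ≈ 7.8 V

Base loop: V_CC = I_B·R_B + V_BE, so I_B = (9.7 − 0.7)/270 kΩ = 0.0333 mA.
In the active region I_C = β·I_B = 100 × 0.0333 = 3.33 mA.
Collector loop: V_CE = V_CC − I_C·R_C = 9.7 − 3.33×0.56 = 7.83 V.
Since V_CE = 7.83 V > V_CE(sat) ≈ 0.2 V, the transistor is in the active region as assumed.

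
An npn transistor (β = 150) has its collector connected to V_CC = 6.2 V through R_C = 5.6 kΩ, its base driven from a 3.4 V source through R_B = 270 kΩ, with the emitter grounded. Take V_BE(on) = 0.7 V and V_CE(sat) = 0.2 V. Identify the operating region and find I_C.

saturation; I_C ≈ 1.1 mA

Assume active: I_B = (3.4 − 0.7)/270 = 0.01 mA, giving I_C = β·I_B = 1.5 mA.
But then V_CE = 6.2 − 1.5×5.6 = -2.2 V < V_CE(sat) = 0.2 V — impossible in the active region.
So the transistor is saturated. With V_CE = 0.2 V, I_C = (V_CC − 0.2)/R_C = 6/5.6 = 1.07 mA.
Check: β·I_B = 1.5 mA > I_C = 1.07 mA, confirming saturation.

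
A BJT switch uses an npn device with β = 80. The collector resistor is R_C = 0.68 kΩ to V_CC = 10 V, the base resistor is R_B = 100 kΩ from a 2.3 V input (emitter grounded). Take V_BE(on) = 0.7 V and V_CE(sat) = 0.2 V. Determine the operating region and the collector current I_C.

active; I_C ≈ 1.3 mA

Assume active. Base-emitter loop: I_B = (V_BB − V_BE)/R_B = (2.3 − 0.7)/100 = 0.016 mA.
I_C = β·I_B = 80×0.016 = 1.28 mA.
V_CE = V_CC − I_C·R_C = 10 − 1.28×0.68 = 9.13 V > V_CE(sat), so the active-region assumption holds.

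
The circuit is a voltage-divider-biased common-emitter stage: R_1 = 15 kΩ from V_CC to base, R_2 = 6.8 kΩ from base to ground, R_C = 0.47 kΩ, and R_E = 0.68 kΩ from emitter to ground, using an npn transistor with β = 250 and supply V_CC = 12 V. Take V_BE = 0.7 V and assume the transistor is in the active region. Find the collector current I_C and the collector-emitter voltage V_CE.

I_C ≈ 4.3 mA, V_CE ≈ 7 V

Thevenize the base divider: V_Th = V_CC·R_2/(R_1+R_2) = 12×6.8/21.8 = 3.74 V, R_Th = R_1‖R_2 = 4.68 kΩ.
Base-emitter loop: V_Th = I_B·R_Th + V_BE + (β+1)I_B·R_E, so I_B = (3.74 − 0.7) / (4.68 + 251×0.68) = 0.0174 mA.
I_C = β·I_B = 250×0.0174 = 4.34 mA, and I_E = (β+1)I_B = 4.36 mA.
V_CE = V_CC − I_C·R_C − I_E·R_E = 12 − 4.34×0.47 − 4.36×0.68 = 7 V.
V_CE = 7 V > 0.2 V confirms active-region operation.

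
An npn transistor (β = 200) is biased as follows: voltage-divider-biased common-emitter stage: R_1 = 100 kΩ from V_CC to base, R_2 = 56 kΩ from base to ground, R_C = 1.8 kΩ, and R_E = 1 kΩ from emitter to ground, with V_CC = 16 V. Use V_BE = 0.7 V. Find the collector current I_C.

I_C ≈ 4.3 mA

Thevenize the base divider: V_Th = V_CC·R_2/(R_1+R_2) = 16×56/156 = 5.74 V, R_Th = R_1‖R_2 = 35.9 kΩ.
Base-emitter loop: V_Th = I_B·R_Th + V_BE + (β+1)I_B·R_E, so I_B = (5.74 − 0.7) / (35.9 + 201×1) = 0.0213 mA.
I_C = β·I_B = 200×0.0213 = 4.26 mA, and I_E = (β+1)I_B = 4.28 mA.
V_CE = V_CC − I_C·R_C − I_E·R_E = 16 − 4.26×1.8 − 4.28×1 = 4.06 V.
V_CE = 4.06 V > 0.2 V confirms active-region operation.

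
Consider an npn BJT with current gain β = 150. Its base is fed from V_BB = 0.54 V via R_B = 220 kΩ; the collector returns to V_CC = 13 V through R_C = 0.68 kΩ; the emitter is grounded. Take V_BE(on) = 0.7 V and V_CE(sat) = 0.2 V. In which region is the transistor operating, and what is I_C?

cutoff; I_C ≈ 0

V_BB = 0.54 V ≤ V_BE(on) = 0.7 V, so the base-emitter junction is not forward biased.
The transistor is in cutoff: I_B = I_C = 0.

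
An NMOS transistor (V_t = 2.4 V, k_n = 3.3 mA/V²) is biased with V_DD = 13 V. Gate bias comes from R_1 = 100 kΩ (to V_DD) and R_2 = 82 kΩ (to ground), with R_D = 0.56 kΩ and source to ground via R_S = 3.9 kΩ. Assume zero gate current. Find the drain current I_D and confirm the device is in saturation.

V_G = V_DD·R_2/(R_1+R_2) = 13×82/182 = 5.86 V.
Assume saturation: I_D = (k_n/2)(V_GS − V_t)² with V_GS = V_G − I_D·R_S = 5.86 − 3.9·I_D.
Substituting gives 25.1·I_D² − 45.5·I_D + 19.7 = 0, with roots I_D = 0.717 or 1.1 mA.
The root I_D = 1.1 mA gives V_GS = 1.59 V ≤ V_t, so take I_D = 0.717 mA.
Then V_GS = 3.06 V and V_DS = V_DD − I_D(R_D+R_S) = 13 − 0.717×4.46 = 9.8 V.
Saturation requires V_DS ≥ V_GS − V_t = 0.659 V; 9.8 ≥ 0.659 ✓.

I_D ≈ 0.72 mA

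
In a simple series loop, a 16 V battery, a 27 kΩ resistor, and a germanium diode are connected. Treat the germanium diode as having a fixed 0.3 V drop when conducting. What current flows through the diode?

KVL around the loop: 16 = V_D + I·R = 0.3 + I × 27 kΩ.
So I = (16 − 0.3) / 27 kΩ = 15.7 / 27 = 0.581 mA.

I ≈ 0.58 mA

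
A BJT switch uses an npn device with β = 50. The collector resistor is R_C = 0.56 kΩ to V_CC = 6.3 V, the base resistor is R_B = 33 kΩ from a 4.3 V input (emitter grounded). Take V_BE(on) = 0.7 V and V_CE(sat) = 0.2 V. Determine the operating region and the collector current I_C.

Assume active. Base-emitter loop: I_B = (V_BB − V_BE)/R_B = (4.3 − 0.7)/33 = 0.109 mA.
I_C = β·I_B = 50×0.109 = 5.45 mA.
V_CE = V_CC − I_C·R_C = 6.3 − 5.45×0.56 = 3.25 V > V_CE(sat), so the active-region assumption holds.

active; I_C ≈ 5.5 mA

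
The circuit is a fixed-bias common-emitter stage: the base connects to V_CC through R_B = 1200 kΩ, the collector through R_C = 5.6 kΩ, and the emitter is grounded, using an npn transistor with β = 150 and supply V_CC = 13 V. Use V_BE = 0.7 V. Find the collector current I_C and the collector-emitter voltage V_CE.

I_C ≈ 1.5 mA, V_CE ≈ 4.4 V

Base loop: V_CC = I_B·R_B + V_BE, so I_B = (13 − 0.7)/1200 kΩ = 0.0103 mA.
In the active region I_C = β·I_B = 150 × 0.0103 = 1.54 mA.
Collector loop: V_CE = V_CC − I_C·R_C = 13 − 1.54×5.6 = 4.39 V.
Since V_CE = 4.39 V > V_CE(sat) ≈ 0.2 V, the transistor is in the active region as assumed.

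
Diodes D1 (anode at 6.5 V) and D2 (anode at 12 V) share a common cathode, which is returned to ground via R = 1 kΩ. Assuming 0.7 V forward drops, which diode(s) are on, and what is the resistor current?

Only D2 conducts; I_R ≈ 11 mA

Assume both conduct. Then node N would need to be at both 6.5−0.7 = 5.8 V and 12−0.7 = 11.3 V, which is impossible.
Assume only D2 conducts: V_N = 12 − 0.7 = 11.3 V, so I_R = 11.3/1 = 11.3 mA.
Check D1: its anode-to-cathode voltage is 6.5 − 11.3 = -4.8 V < 0.7 V, so it is off. The assumption is consistent.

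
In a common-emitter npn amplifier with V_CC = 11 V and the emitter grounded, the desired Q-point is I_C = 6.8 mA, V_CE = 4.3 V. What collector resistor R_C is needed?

Collector loop: V_CC = I_C·R_C + V_CE.
R_C = (V_CC − V_CE)/I_C = (11 − 4.3)/6.8 = 0.985 kΩ.

R_C ≈ 0.99 kΩ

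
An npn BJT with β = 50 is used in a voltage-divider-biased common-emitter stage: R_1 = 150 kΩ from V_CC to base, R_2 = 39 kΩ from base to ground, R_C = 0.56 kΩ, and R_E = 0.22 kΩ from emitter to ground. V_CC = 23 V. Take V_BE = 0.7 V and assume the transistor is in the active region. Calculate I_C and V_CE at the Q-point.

I_C ≈ 4.8 mA, V_CE ≈ 19 V

Thevenize the base divider: V_Th = V_CC·R_2/(R_1+R_2) = 23×39/189 = 4.75 V, R_Th = R_1‖R_2 = 31 kΩ.
Base-emitter loop: V_Th = I_B·R_Th + V_BE + (β+1)I_B·R_E, so I_B = (4.75 − 0.7) / (31 + 51×0.22) = 0.0959 mA.
I_C = β·I_B = 50×0.0959 = 4.8 mA, and I_E = (β+1)I_B = 4.89 mA.
V_CE = V_CC − I_C·R_C − I_E·R_E = 23 − 4.8×0.56 − 4.89×0.22 = 19.2 V.
V_CE = 19.2 V > 0.2 V confirms active-region operation.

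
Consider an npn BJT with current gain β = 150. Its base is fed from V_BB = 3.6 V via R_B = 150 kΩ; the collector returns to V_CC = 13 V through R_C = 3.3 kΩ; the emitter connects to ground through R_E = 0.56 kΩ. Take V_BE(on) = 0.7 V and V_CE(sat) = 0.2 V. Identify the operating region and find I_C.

Assume active. Base-emitter loop: I_B = (V_BB − V_BE)/(R_B + (β+1)R_E) = (3.6 − 0.7)/(150 + 151×0.56) = 0.0124 mA.
I_C = β·I_B = 150×0.0124 = 1.85 mA.
V_CE = V_CC − I_C·R_C − I_E·R_E = 13 − 1.85×3.3 − 1.87×0.56 = 5.83 V > V_CE(sat), so the active-region assumption holds.

active; I_C ≈ 1.9 mA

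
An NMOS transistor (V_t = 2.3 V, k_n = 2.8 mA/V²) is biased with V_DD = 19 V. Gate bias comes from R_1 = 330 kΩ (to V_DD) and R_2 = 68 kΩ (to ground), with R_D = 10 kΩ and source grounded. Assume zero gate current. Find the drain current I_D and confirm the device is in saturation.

V_G = V_DD·R_2/(R_1+R_2) = 19×68/398 = 3.25 V. With the source grounded, V_GS = V_G = 3.25 V.
Assume saturation: I_D = (k_n/2)(V_GS − V_t)² = (2.8/2)×(3.25 − 2.3)² = 1.4×0.946² = 1.25 mA.
V_DS = V_DD − I_D·R_D = 19 − 1.25×10 = 6.47 V.
Saturation requires V_DS ≥ V_GS − V_t = 0.946 V; 6.47 ≥ 0.946 ✓.

I_D ≈ 1.3 mA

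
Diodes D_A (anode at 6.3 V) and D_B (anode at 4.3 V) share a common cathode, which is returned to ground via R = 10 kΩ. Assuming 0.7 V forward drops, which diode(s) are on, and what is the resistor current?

Assume both conduct. Then node N would need to be at both 6.3−0.7 = 5.6 V and 4.3−0.7 = 3.6 V, which is impossible.
Assume only D_A conducts: V_N = 6.3 − 0.7 = 5.6 V, so I_R = 5.6/10 = 0.56 mA.
Check D_B: its anode-to-cathode voltage is 4.3 − 5.6 = -1.3 V < 0.7 V, so it is off. The assumption is consistent.

Only D_A conducts; I_R ≈ 0.56 mA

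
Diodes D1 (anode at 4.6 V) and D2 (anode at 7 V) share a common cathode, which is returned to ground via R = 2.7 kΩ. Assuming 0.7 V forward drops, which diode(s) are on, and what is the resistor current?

Assume both conduct. Then node N would need to be at both 4.6−0.7 = 3.9 V and 7−0.7 = 6.3 V, which is impossible.
Assume only D2 conducts: V_N = 7 − 0.7 = 6.3 V, so I_R = 6.3/2.7 = 2.33 mA.
Check D1: its anode-to-cathode voltage is 4.6 − 6.3 = -1.7 V < 0.7 V, so it is off. The assumption is consistent.

Only D2 conducts; I_R ≈ 2.3 mA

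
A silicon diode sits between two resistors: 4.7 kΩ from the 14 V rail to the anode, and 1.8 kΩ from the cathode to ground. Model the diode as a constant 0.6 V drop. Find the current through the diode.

The two resistors are in series with the diode, so KVL gives 14 = I·4.7 + 0.6 + I·1.8.
I = (14 − 0.6) / (4.7 + 1.8) kΩ = 13.4 / 6.5 = 2.06 mA.

I ≈ 2.1 mA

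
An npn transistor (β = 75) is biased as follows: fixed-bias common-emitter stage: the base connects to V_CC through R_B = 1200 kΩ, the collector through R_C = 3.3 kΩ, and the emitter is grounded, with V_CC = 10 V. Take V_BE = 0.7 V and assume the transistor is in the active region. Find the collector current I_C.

I_C ≈ 0.58 mA

Base loop: V_CC = I_B·R_B + V_BE, so I_B = (10 − 0.7)/1200 kΩ = 0.00775 mA.
In the active region I_C = β·I_B = 75 × 0.00775 = 0.581 mA.
Collector loop: V_CE = V_CC − I_C·R_C = 10 − 0.581×3.3 = 8.08 V.
Since V_CE = 8.08 V > V_CE(sat) ≈ 0.2 V, the transistor is in the active region as assumed.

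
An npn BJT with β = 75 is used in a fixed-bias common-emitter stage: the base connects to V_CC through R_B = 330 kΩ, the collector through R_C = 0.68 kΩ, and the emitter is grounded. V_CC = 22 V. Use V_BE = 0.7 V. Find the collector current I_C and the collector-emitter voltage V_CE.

Base loop: V_CC = I_B·R_B + V_BE, so I_B = (22 − 0.7)/330 kΩ = 0.0645 mA.
In the active region I_C = β·I_B = 75 × 0.0645 = 4.84 mA.
Collector loop: V_CE = V_CC − I_C·R_C = 22 − 4.84×0.68 = 18.7 V.
Since V_CE = 18.7 V > V_CE(sat) ≈ 0.2 V, the transistor is in the active region as assumed.

I_C ≈ 4.8 mA, V_CE ≈ 19 V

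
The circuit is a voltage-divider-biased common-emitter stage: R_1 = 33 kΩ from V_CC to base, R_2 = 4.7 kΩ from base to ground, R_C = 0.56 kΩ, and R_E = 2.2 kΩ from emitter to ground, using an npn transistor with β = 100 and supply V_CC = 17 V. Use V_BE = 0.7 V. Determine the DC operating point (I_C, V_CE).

Thevenize the base divider: V_Th = V_CC·R_2/(R_1+R_2) = 17×4.7/37.7 = 2.12 V, R_Th = R_1‖R_2 = 4.11 kΩ.
Base-emitter loop: V_Th = I_B·R_Th + V_BE + (β+1)I_B·R_E, so I_B = (2.12 − 0.7) / (4.11 + 101×2.2) = 0.00627 mA.
I_C = β·I_B = 100×0.00627 = 0.627 mA, and I_E = (β+1)I_B = 0.633 mA.
V_CE = V_CC − I_C·R_C − I_E·R_E = 17 − 0.627×0.56 − 0.633×2.2 = 15.3 V.
V_CE = 15.3 V > 0.2 V confirms active-region operation.

I_C ≈ 0.63 mA, V_CE ≈ 15 V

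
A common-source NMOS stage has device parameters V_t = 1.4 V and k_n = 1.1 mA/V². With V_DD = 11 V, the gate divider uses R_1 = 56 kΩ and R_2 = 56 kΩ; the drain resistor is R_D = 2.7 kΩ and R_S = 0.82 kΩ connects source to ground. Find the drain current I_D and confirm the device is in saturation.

V_G = V_DD·R_2/(R_1+R_2) = 11×56/112 = 5.5 V.
Assume saturation: I_D = (k_n/2)(V_GS − V_t)² with V_GS = V_G − I_D·R_S = 5.5 − 0.82·I_D.
Substituting gives 0.37·I_D² − 4.7·I_D + 9.25 = 0, with roots I_D = 2.43 or 10.3 mA.
The root I_D = 10.3 mA gives V_GS = -2.92 V ≤ V_t, so take I_D = 2.43 mA.
Then V_GS = 3.5 V and V_DS = V_DD − I_D(R_D+R_S) = 11 − 2.43×3.52 = 2.43 V.
Saturation requires V_DS ≥ V_GS − V_t = 2.1 V; 2.43 ≥ 2.1 ✓.

I_D ≈ 2.4 mA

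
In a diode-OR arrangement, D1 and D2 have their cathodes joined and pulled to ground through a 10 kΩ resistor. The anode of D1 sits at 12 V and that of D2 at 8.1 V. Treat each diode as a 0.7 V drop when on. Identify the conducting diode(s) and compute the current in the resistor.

Only D1 conducts; I_R ≈ 1.1 mA

Assume both conduct. Then node N would need to be at both 12−0.7 = 11.3 V and 8.1−0.7 = 7.4 V, which is impossible.
Assume only D1 conducts: V_N = 12 − 0.7 = 11.3 V, so I_R = 11.3/10 = 1.13 mA.
Check D2: its anode-to-cathode voltage is 8.1 − 11.3 = -3.2 V < 0.7 V, so it is off. The assumption is consistent.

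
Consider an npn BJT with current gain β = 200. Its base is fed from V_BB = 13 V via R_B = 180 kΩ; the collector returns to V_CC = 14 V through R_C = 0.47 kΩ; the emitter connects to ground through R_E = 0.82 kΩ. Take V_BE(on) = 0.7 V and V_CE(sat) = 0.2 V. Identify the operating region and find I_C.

Assume active. Base-emitter loop: I_B = (V_BB − V_BE)/(R_B + (β+1)R_E) = (13 − 0.7)/(180 + 201×0.82) = 0.0357 mA.
I_C = β·I_B = 200×0.0357 = 7.13 mA.
V_CE = V_CC − I_C·R_C − I_E·R_E = 14 − 7.13×0.47 − 7.17×0.82 = 4.77 V > V_CE(sat), so the active-region assumption holds.

active; I_C ≈ 7.1 mA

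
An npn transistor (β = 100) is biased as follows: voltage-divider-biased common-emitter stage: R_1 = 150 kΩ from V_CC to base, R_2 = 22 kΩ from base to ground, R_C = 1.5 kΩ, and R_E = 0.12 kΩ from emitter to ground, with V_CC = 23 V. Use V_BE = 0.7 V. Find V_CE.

Thevenize the base divider: V_Th = V_CC·R_2/(R_1+R_2) = 23×22/172 = 2.94 V, R_Th = R_1‖R_2 = 19.2 kΩ.
Base-emitter loop: V_Th = I_B·R_Th + V_BE + (β+1)I_B·R_E, so I_B = (2.94 − 0.7) / (19.2 + 101×0.12) = 0.0716 mA.
I_C = β·I_B = 100×0.0716 = 7.16 mA, and I_E = (β+1)I_B = 7.23 mA.
V_CE = V_CC − I_C·R_C − I_E·R_E = 23 − 7.16×1.5 − 7.23×0.12 = 11.4 V.
V_CE = 11.4 V > 0.2 V confirms active-region operation.

V_CE ≈ 11 V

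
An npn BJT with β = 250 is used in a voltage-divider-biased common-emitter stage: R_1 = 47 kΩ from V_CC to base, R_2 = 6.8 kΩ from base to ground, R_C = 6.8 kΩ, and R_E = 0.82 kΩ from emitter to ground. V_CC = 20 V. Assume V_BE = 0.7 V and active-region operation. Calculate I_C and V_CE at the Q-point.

Thevenize the base divider: V_Th = V_CC·R_2/(R_1+R_2) = 20×6.8/53.8 = 2.53 V, R_Th = R_1‖R_2 = 5.94 kΩ.
Base-emitter loop: V_Th = I_B·R_Th + V_BE + (β+1)I_B·R_E, so I_B = (2.53 − 0.7) / (5.94 + 251×0.82) = 0.00863 mA.
I_C = β·I_B = 250×0.00863 = 2.16 mA, and I_E = (β+1)I_B = 2.17 mA.
V_CE = V_CC − I_C·R_C − I_E·R_E = 20 − 2.16×6.8 − 2.17×0.82 = 3.55 V.
V_CE = 3.55 V > 0.2 V confirms active-region operation.

I_C ≈ 2.2 mA, V_CE ≈ 3.5 V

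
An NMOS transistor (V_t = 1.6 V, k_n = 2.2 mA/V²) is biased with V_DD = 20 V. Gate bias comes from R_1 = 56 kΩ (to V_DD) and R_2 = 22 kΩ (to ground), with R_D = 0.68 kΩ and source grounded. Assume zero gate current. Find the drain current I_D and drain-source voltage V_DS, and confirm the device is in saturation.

I_D ≈ 18 mA, V_DS ≈ 7.8 V

V_G = V_DD·R_2/(R_1+R_2) = 20×22/78 = 5.64 V. With the source grounded, V_GS = V_G = 5.64 V.
Assume saturation: I_D = (k_n/2)(V_GS − V_t)² = (2.2/2)×(5.64 − 1.6)² = 1.1×4.04² = 18 mA.
V_DS = V_DD − I_D·R_D = 20 − 18×0.68 = 7.79 V.
Saturation requires V_DS ≥ V_GS − V_t = 4.04 V; 7.79 ≥ 4.04 ✓.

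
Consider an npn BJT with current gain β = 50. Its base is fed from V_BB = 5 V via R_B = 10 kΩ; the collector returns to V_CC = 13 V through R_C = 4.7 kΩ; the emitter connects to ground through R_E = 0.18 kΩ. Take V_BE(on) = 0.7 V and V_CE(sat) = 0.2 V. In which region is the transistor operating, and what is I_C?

Assume active: I_B = (5 − 0.7)/(10 + 51×0.18) = 0.224 mA, I_C = β·I_B = 11.2 mA.
Then V_CE = 13 − 11.2×4.7 − 11.4×0.18 = -41.7 V < 0.2 V — the active assumption fails.
Re-solve with V_CE = 0.2 V. KCL at the emitter: V_E/R_E = (V_BB−0.7−V_E)/R_B + (V_CC−0.2−V_E)/R_C, giving V_E = 0.537 V.
I_C = (V_CC − 0.2 − V_E)/R_C = (12.8 − 0.537)/4.7 = 2.61 mA.
Check: I_B = (4.3 − 0.537)/10 = 0.376 mA, and β·I_B = 18.8 mA > I_C, confirming saturation.

saturation; I_C ≈ 2.6 mA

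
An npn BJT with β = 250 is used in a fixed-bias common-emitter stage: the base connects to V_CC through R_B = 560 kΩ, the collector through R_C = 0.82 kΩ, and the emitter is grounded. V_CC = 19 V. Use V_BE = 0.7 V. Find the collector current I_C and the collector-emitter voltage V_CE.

Base loop: V_CC = I_B·R_B + V_BE, so I_B = (19 − 0.7)/560 kΩ = 0.0327 mA.
In the active region I_C = β·I_B = 250 × 0.0327 = 8.17 mA.
Collector loop: V_CE = V_CC − I_C·R_C = 19 − 8.17×0.82 = 12.3 V.
Since V_CE = 12.3 V > V_CE(sat) ≈ 0.2 V, the transistor is in the active region as assumed.

I_C ≈ 8.2 mA, V_CE ≈ 12 V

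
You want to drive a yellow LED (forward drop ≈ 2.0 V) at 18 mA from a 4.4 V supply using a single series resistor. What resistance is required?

R ≈ 0.13 kΩ

The resistor drops V_S − V_D = 4.4 − 2.0 = 2.4 V at 18 mA.
R = 2.4 V / 18 mA = 0.133 kΩ.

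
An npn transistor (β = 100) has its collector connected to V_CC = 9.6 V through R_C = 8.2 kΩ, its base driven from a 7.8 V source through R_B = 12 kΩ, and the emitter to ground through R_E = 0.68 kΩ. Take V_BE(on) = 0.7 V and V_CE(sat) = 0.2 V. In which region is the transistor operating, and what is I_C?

Assume active: I_B = (7.8 − 0.7)/(12 + 101×0.68) = 0.088 mA, I_C = β·I_B = 8.8 mA.
Then V_CE = 9.6 − 8.8×8.2 − 8.89×0.68 = -68.6 V < 0.2 V — the active assumption fails.
Re-solve with V_CE = 0.2 V. KCL at the emitter: V_E/R_E = (V_BB−0.7−V_E)/R_B + (V_CC−0.2−V_E)/R_C, giving V_E = 1.04 V.
I_C = (V_CC − 0.2 − V_E)/R_C = (9.4 − 1.04)/8.2 = 1.02 mA.
Check: I_B = (7.1 − 1.04)/12 = 0.505 mA, and β·I_B = 50.5 mA > I_C, confirming saturation.

saturation; I_C ≈ 1 mA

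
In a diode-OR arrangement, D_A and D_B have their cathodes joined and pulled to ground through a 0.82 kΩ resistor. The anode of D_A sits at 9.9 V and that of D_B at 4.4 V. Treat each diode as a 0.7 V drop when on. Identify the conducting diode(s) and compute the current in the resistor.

Assume both conduct. Then node N would need to be at both 9.9−0.7 = 9.2 V and 4.4−0.7 = 3.7 V, which is impossible.
Assume only D_A conducts: V_N = 9.9 − 0.7 = 9.2 V, so I_R = 9.2/0.82 = 11.2 mA.
Check D_B: its anode-to-cathode voltage is 4.4 − 9.2 = -4.8 V < 0.7 V, so it is off. The assumption is consistent.

Only D_A conducts; I_R ≈ 11 mA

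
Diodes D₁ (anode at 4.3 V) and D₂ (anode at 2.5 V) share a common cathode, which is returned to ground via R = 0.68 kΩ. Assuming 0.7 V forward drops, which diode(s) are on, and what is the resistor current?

Only D₁ conducts; I_R ≈ 5.3 mA

Assume both conduct. Then node N would need to be at both 4.3−0.7 = 3.6 V and 2.5−0.7 = 1.8 V, which is impossible.
Assume only D₁ conducts: V_N = 4.3 − 0.7 = 3.6 V, so I_R = 3.6/0.68 = 5.29 mA.
Check D₂: its anode-to-cathode voltage is 2.5 − 3.6 = -1.1 V < 0.7 V, so it is off. The assumption is consistent.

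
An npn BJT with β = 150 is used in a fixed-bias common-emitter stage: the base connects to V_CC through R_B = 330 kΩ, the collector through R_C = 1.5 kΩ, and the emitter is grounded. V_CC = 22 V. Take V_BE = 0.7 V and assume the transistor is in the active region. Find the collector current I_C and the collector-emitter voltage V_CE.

I_C ≈ 9.7 mA, V_CE ≈ 7.5 V

Base loop: V_CC = I_B·R_B + V_BE, so I_B = (22 − 0.7)/330 kΩ = 0.0645 mA.
In the active region I_C = β·I_B = 150 × 0.0645 = 9.68 mA.
Collector loop: V_CE = V_CC − I_C·R_C = 22 − 9.68×1.5 = 7.48 V.
Since V_CE = 7.48 V > V_CE(sat) ≈ 0.2 V, the transistor is in the active region as assumed.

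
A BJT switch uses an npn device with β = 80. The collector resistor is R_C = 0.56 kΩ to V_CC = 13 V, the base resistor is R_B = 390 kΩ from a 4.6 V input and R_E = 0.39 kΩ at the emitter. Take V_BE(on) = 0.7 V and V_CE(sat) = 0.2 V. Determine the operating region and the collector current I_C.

Assume active. Base-emitter loop: I_B = (V_BB − V_BE)/(R_B + (β+1)R_E) = (4.6 − 0.7)/(390 + 81×0.39) = 0.00925 mA.
I_C = β·I_B = 80×0.00925 = 0.74 mA.
V_CE = V_CC − I_C·R_C − I_E·R_E = 13 − 0.74×0.56 − 0.749×0.39 = 12.3 V > V_CE(sat), so the active-region assumption holds.

active; I_C ≈ 0.74 mA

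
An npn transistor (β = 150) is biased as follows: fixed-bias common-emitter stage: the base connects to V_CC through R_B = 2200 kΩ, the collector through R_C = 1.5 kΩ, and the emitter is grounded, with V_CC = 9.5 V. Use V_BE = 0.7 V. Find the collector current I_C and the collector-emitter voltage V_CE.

I_C ≈ 0.6 mA, V_CE ≈ 8.6 V

Base loop: V_CC = I_B·R_B + V_BE, so I_B = (9.5 − 0.7)/2200 kΩ = 0.004 mA.
In the active region I_C = β·I_B = 150 × 0.004 = 0.6 mA.
Collector loop: V_CE = V_CC − I_C·R_C = 9.5 − 0.6×1.5 = 8.6 V.
Since V_CE = 8.6 V > V_CE(sat) ≈ 0.2 V, the transistor is in the active region as assumed.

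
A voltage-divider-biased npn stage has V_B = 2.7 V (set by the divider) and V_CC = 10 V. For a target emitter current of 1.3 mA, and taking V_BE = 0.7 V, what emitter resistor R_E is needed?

R_E ≈ 1.5 kΩ

V_E = V_B − V_BE = 2.7 − 0.7 = 2 V.
R_E = V_E / I_E = 2 / 1.3 = 1.54 kΩ.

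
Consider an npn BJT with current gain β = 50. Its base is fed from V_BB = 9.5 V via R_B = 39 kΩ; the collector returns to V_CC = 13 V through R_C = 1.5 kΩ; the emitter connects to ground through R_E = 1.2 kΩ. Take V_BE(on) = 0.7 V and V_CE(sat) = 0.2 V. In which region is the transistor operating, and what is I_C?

Assume active. Base-emitter loop: I_B = (V_BB − V_BE)/(R_B + (β+1)R_E) = (9.5 − 0.7)/(39 + 51×1.2) = 0.0878 mA.
I_C = β·I_B = 50×0.0878 = 4.39 mA.
V_CE = V_CC − I_C·R_C − I_E·R_E = 13 − 4.39×1.5 − 4.48×1.2 = 1.04 V > V_CE(sat), so the active-region assumption holds.

active; I_C ≈ 4.4 mA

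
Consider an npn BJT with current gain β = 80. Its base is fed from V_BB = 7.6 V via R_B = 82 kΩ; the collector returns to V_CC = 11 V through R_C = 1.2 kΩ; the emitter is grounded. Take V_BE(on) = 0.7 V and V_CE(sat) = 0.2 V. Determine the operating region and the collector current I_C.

active; I_C ≈ 6.7 mA

Assume active. Base-emitter loop: I_B = (V_BB − V_BE)/R_B = (7.6 − 0.7)/82 = 0.0841 mA.
I_C = β·I_B = 80×0.0841 = 6.73 mA.
V_CE = V_CC − I_C·R_C = 11 − 6.73×1.2 = 2.92 V > V_CE(sat), so the active-region assumption holds.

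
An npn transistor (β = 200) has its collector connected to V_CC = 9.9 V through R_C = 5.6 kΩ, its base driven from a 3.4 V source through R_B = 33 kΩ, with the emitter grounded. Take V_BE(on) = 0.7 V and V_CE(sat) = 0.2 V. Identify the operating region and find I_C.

Assume active: I_B = (3.4 − 0.7)/33 = 0.0818 mA, giving I_C = β·I_B = 16.4 mA.
But then V_CE = 9.9 − 16.4×5.6 = -81.7 V < V_CE(sat) = 0.2 V — impossible in the active region.
So the transistor is saturated. With V_CE = 0.2 V, I_C = (V_CC − 0.2)/R_C = 9.7/5.6 = 1.73 mA.
Check: β·I_B = 16.4 mA > I_C = 1.73 mA, confirming saturation.

saturation; I_C ≈ 1.7 mA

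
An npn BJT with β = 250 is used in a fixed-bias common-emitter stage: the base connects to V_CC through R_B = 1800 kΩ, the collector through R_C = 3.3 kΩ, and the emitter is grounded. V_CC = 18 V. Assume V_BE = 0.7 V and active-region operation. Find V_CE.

V_CE ≈ 10 V

Base loop: V_CC = I_B·R_B + V_BE, so I_B = (18 − 0.7)/1800 kΩ = 0.00961 mA.
In the active region I_C = β·I_B = 250 × 0.00961 = 2.4 mA.
Collector loop: V_CE = V_CC − I_C·R_C = 18 − 2.4×3.3 = 10.1 V.
Since V_CE = 10.1 V > V_CE(sat) ≈ 0.2 V, the transistor is in the active region as assumed.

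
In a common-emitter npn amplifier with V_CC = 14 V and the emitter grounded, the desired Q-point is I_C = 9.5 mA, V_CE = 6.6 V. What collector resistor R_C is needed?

R_C ≈ 0.78 kΩ

Collector loop: V_CC = I_C·R_C + V_CE.
R_C = (V_CC − V_CE)/I_C = (14 − 6.6)/9.5 = 0.779 kΩ.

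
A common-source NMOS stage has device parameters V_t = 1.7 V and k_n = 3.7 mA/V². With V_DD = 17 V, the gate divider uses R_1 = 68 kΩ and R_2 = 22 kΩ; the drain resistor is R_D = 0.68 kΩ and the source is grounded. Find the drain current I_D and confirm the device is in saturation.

V_G = V_DD·R_2/(R_1+R_2) = 17×22/90 = 4.16 V. With the source grounded, V_GS = V_G = 4.16 V.
Assume saturation: I_D = (k_n/2)(V_GS − V_t)² = (3.7/2)×(4.16 − 1.7)² = 1.85×2.46² = 11.2 mA.
V_DS = V_DD − I_D·R_D = 17 − 11.2×0.68 = 9.41 V.
Saturation requires V_DS ≥ V_GS − V_t = 2.46 V; 9.41 ≥ 2.46 ✓.

I_D ≈ 11 mA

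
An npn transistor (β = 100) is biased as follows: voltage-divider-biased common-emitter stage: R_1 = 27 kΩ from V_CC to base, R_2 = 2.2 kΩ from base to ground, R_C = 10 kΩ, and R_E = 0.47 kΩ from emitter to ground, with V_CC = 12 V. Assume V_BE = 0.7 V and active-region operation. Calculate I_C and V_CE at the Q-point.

Thevenize the base divider: V_Th = V_CC·R_2/(R_1+R_2) = 12×2.2/29.2 = 0.904 V, R_Th = R_1‖R_2 = 2.03 kΩ.
Base-emitter loop: V_Th = I_B·R_Th + V_BE + (β+1)I_B·R_E, so I_B = (0.904 − 0.7) / (2.03 + 101×0.47) = 0.00412 mA.
I_C = β·I_B = 100×0.00412 = 0.412 mA, and I_E = (β+1)I_B = 0.416 mA.
V_CE = V_CC − I_C·R_C − I_E·R_E = 12 − 0.412×10 − 0.416×0.47 = 7.68 V.
V_CE = 7.68 V > 0.2 V confirms active-region operation.

I_C ≈ 0.41 mA, V_CE ≈ 7.7 V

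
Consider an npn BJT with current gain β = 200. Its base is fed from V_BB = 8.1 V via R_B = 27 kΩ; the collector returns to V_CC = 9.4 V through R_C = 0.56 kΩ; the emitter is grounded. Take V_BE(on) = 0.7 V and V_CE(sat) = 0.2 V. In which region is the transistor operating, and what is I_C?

saturation; I_C ≈ 16 mA

Assume active: I_B = (8.1 − 0.7)/27 = 0.274 mA, giving I_C = β·I_B = 54.8 mA.
But then V_CE = 9.4 − 54.8×0.56 = -21.3 V < V_CE(sat) = 0.2 V — impossible in the active region.
So the transistor is saturated. With V_CE = 0.2 V, I_C = (V_CC − 0.2)/R_C = 9.2/0.56 = 16.4 mA.
Check: β·I_B = 54.8 mA > I_C = 16.4 mA, confirming saturation.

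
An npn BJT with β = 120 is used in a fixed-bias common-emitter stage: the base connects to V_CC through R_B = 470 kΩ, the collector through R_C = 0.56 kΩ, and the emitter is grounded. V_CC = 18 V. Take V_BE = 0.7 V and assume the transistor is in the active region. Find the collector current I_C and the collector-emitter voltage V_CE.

I_C ≈ 4.4 mA, V_CE ≈ 16 V

Base loop: V_CC = I_B·R_B + V_BE, so I_B = (18 − 0.7)/470 kΩ = 0.0368 mA.
In the active region I_C = β·I_B = 120 × 0.0368 = 4.42 mA.
Collector loop: V_CE = V_CC − I_C·R_C = 18 − 4.42×0.56 = 15.5 V.
Since V_CE = 15.5 V > V_CE(sat) ≈ 0.2 V, the transistor is in the active region as assumed.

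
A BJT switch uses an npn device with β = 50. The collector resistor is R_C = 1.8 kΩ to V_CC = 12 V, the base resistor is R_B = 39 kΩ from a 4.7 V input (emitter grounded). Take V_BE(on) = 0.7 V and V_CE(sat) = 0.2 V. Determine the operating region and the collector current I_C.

Assume active. Base-emitter loop: I_B = (V_BB − V_BE)/R_B = (4.7 − 0.7)/39 = 0.103 mA.
I_C = β·I_B = 50×0.103 = 5.13 mA.
V_CE = V_CC − I_C·R_C = 12 − 5.13×1.8 = 2.77 V > V_CE(sat), so the active-region assumption holds.

active; I_C ≈ 5.1 mA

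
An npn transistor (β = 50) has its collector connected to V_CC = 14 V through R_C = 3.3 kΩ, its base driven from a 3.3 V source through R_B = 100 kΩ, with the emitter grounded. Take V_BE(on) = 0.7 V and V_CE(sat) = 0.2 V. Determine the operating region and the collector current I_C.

active; I_C ≈ 1.3 mA

Assume active. Base-emitter loop: I_B = (V_BB − V_BE)/R_B = (3.3 − 0.7)/100 = 0.026 mA.
I_C = β·I_B = 50×0.026 = 1.3 mA.
V_CE = V_CC − I_C·R_C = 14 − 1.3×3.3 = 9.71 V > V_CE(sat), so the active-region assumption holds.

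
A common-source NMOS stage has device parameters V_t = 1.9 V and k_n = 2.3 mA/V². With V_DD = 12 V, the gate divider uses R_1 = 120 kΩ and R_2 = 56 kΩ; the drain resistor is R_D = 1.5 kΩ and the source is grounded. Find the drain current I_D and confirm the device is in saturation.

V_G = V_DD·R_2/(R_1+R_2) = 12×56/176 = 3.82 V. With the source grounded, V_GS = V_G = 3.82 V.
Assume saturation: I_D = (k_n/2)(V_GS − V_t)² = (2.3/2)×(3.82 − 1.9)² = 1.15×1.92² = 4.23 mA.
V_DS = V_DD − I_D·R_D = 12 − 4.23×1.5 = 5.65 V.
Saturation requires V_DS ≥ V_GS − V_t = 1.92 V; 5.65 ≥ 1.92 ✓.

I_D ≈ 4.2 mA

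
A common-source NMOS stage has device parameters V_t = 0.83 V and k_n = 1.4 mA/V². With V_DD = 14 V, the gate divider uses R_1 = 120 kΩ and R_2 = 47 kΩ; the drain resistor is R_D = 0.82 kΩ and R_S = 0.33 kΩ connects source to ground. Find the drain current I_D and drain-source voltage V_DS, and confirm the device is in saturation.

V_G = V_DD·R_2/(R_1+R_2) = 14×47/167 = 3.94 V.
Assume saturation: I_D = (k_n/2)(V_GS − V_t)² with V_GS = V_G − I_D·R_S = 3.94 − 0.33·I_D.
Substituting gives 0.0762·I_D² − 2.44·I_D + 6.77 = 0, with roots I_D = 3.07 or 28.9 mA.
The root I_D = 28.9 mA gives V_GS = -5.59 V ≤ V_t, so take I_D = 3.07 mA.
Then V_GS = 2.93 V and V_DS = V_DD − I_D(R_D+R_S) = 14 − 3.07×1.15 = 10.5 V.
Saturation requires V_DS ≥ V_GS − V_t = 2.1 V; 10.5 ≥ 2.1 ✓.

I_D ≈ 3.1 mA, V_DS ≈ 10 V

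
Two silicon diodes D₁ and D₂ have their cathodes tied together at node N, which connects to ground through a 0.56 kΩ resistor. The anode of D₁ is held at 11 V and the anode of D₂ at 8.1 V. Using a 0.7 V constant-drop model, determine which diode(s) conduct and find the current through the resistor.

Only D₁ conducts; I_R ≈ 18 mA

Assume both conduct. Then node N would need to be at both 11−0.7 = 10.3 V and 8.1−0.7 = 7.4 V, which is impossible.
Assume only D₁ conducts: V_N = 11 − 0.7 = 10.3 V, so I_R = 10.3/0.56 = 18.4 mA.
Check D₂: its anode-to-cathode voltage is 8.1 − 10.3 = -2.2 V < 0.7 V, so it is off. The assumption is consistent.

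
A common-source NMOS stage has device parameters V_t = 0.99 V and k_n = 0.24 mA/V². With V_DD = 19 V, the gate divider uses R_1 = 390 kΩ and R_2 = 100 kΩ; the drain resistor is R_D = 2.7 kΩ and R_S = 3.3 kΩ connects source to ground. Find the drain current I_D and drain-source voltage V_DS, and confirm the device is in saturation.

I_D ≈ 0.35 mA, V_DS ≈ 17 V

V_G = V_DD·R_2/(R_1+R_2) = 19×100/490 = 3.88 V.
Assume saturation: I_D = (k_n/2)(V_GS − V_t)² with V_GS = V_G − I_D·R_S = 3.88 − 3.3·I_D.
Substituting gives 1.31·I_D² − 3.29·I_D + 1 = 0, with roots I_D = 0.354 or 2.16 mA.
The root I_D = 2.16 mA gives V_GS = -3.25 V ≤ V_t, so take I_D = 0.354 mA.
Then V_GS = 2.71 V and V_DS = V_DD − I_D(R_D+R_S) = 19 − 0.354×6 = 16.9 V.
Saturation requires V_DS ≥ V_GS − V_t = 1.72 V; 16.9 ≥ 1.72 ✓.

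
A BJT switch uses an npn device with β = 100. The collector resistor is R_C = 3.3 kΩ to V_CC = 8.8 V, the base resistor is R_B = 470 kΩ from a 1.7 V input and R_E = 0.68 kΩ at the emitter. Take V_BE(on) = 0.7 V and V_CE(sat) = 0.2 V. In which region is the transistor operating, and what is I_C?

active; I_C ≈ 0.19 mA

Assume active. Base-emitter loop: I_B = (V_BB − V_BE)/(R_B + (β+1)R_E) = (1.7 − 0.7)/(470 + 101×0.68) = 0.00186 mA.
I_C = β·I_B = 100×0.00186 = 0.186 mA.
V_CE = V_CC − I_C·R_C − I_E·R_E = 8.8 − 0.186×3.3 − 0.187×0.68 = 8.06 V > V_CE(sat), so the active-region assumption holds.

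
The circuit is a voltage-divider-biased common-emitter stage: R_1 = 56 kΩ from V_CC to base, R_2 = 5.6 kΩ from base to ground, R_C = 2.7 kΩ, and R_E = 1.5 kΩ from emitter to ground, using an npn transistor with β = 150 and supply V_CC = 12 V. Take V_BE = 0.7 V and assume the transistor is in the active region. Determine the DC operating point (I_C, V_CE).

I_C ≈ 0.25 mA, V_CE ≈ 11 V

Thevenize the base divider: V_Th = V_CC·R_2/(R_1+R_2) = 12×5.6/61.6 = 1.09 V, R_Th = R_1‖R_2 = 5.09 kΩ.
Base-emitter loop: V_Th = I_B·R_Th + V_BE + (β+1)I_B·R_E, so I_B = (1.09 − 0.7) / (5.09 + 151×1.5) = 0.00169 mA.
I_C = β·I_B = 150×0.00169 = 0.253 mA, and I_E = (β+1)I_B = 0.255 mA.
V_CE = V_CC − I_C·R_C − I_E·R_E = 12 − 0.253×2.7 − 0.255×1.5 = 10.9 V.
V_CE = 10.9 V > 0.2 V confirms active-region operation.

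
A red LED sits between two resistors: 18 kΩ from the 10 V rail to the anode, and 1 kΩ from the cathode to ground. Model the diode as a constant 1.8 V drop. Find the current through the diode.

I ≈ 0.43 mA

The two resistors are in series with the diode, so KVL gives 10 = I·18 + 1.8 + I·1.
I = (10 − 1.8) / (18 + 1) kΩ = 8.2 / 19 = 0.432 mA.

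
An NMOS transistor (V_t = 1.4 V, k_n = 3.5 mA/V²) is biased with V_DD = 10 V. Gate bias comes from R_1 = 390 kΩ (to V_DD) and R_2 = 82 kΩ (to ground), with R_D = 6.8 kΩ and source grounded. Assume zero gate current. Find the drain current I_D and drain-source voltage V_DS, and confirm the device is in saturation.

I_D ≈ 0.2 mA, V_DS ≈ 8.6 V

V_G = V_DD·R_2/(R_1+R_2) = 10×82/472 = 1.74 V. With the source grounded, V_GS = V_G = 1.74 V.
Assume saturation: I_D = (k_n/2)(V_GS − V_t)² = (3.5/2)×(1.74 − 1.4)² = 1.75×0.337² = 0.199 mA.
V_DS = V_DD − I_D·R_D = 10 − 0.199×6.8 = 8.65 V.
Saturation requires V_DS ≥ V_GS − V_t = 0.337 V; 8.65 ≥ 0.337 ✓.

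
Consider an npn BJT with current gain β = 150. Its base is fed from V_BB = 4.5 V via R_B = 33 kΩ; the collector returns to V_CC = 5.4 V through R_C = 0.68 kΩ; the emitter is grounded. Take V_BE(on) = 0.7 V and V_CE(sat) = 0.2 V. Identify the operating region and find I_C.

Assume active: I_B = (4.5 − 0.7)/33 = 0.115 mA, giving I_C = β·I_B = 17.3 mA.
But then V_CE = 5.4 − 17.3×0.68 = -6.35 V < V_CE(sat) = 0.2 V — impossible in the active region.
So the transistor is saturated. With V_CE = 0.2 V, I_C = (V_CC − 0.2)/R_C = 5.2/0.68 = 7.65 mA.
Check: β·I_B = 17.3 mA > I_C = 7.65 mA, confirming saturation.

saturation; I_C ≈ 7.6 mA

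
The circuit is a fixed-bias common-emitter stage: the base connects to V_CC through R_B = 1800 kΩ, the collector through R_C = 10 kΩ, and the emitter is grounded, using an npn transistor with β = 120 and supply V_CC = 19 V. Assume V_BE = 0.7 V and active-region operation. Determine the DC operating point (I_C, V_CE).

I_C ≈ 1.2 mA, V_CE ≈ 6.8 V

Base loop: V_CC = I_B·R_B + V_BE, so I_B = (19 − 0.7)/1800 kΩ = 0.0102 mA.
In the active region I_C = β·I_B = 120 × 0.0102 = 1.22 mA.
Collector loop: V_CE = V_CC − I_C·R_C = 19 − 1.22×10 = 6.8 V.
Since V_CE = 6.8 V > V_CE(sat) ≈ 0.2 V, the transistor is in the active region as assumed.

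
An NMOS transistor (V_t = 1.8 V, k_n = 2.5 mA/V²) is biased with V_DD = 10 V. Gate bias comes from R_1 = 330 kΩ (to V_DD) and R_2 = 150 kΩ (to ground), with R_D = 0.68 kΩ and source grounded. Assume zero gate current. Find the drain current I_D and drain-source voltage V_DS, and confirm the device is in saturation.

I_D ≈ 2.2 mA, V_DS ≈ 8.5 V

V_G = V_DD·R_2/(R_1+R_2) = 10×150/480 = 3.12 V. With the source grounded, V_GS = V_G = 3.12 V.
Assume saturation: I_D = (k_n/2)(V_GS − V_t)² = (2.5/2)×(3.12 − 1.8)² = 1.25×1.32² = 2.19 mA.
V_DS = V_DD − I_D·R_D = 10 − 2.19×0.68 = 8.51 V.
Saturation requires V_DS ≥ V_GS − V_t = 1.32 V; 8.51 ≥ 1.32 ✓.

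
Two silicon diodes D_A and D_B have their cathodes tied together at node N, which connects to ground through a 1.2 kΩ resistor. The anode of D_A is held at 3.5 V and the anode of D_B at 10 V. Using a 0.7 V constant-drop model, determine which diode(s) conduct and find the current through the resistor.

Assume both conduct. Then node N would need to be at both 3.5−0.7 = 2.8 V and 10−0.7 = 9.3 V, which is impossible.
Assume only D_B conducts: V_N = 10 − 0.7 = 9.3 V, so I_R = 9.3/1.2 = 7.75 mA.
Check D_A: its anode-to-cathode voltage is 3.5 − 9.3 = -5.8 V < 0.7 V, so it is off. The assumption is consistent.

Only D_B conducts; I_R ≈ 7.8 mA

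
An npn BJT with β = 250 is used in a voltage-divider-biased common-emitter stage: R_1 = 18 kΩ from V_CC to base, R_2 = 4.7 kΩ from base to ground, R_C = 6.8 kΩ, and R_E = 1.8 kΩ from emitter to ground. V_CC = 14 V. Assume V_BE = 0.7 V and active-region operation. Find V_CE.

V_CE ≈ 3.6 V

Thevenize the base divider: V_Th = V_CC·R_2/(R_1+R_2) = 14×4.7/22.7 = 2.9 V, R_Th = R_1‖R_2 = 3.73 kΩ.
Base-emitter loop: V_Th = I_B·R_Th + V_BE + (β+1)I_B·R_E, so I_B = (2.9 − 0.7) / (3.73 + 251×1.8) = 0.00483 mA.
I_C = β·I_B = 250×0.00483 = 1.21 mA, and I_E = (β+1)I_B = 1.21 mA.
V_CE = V_CC − I_C·R_C − I_E·R_E = 14 − 1.21×6.8 − 1.21×1.8 = 3.61 V.
V_CE = 3.61 V > 0.2 V confirms active-region operation.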